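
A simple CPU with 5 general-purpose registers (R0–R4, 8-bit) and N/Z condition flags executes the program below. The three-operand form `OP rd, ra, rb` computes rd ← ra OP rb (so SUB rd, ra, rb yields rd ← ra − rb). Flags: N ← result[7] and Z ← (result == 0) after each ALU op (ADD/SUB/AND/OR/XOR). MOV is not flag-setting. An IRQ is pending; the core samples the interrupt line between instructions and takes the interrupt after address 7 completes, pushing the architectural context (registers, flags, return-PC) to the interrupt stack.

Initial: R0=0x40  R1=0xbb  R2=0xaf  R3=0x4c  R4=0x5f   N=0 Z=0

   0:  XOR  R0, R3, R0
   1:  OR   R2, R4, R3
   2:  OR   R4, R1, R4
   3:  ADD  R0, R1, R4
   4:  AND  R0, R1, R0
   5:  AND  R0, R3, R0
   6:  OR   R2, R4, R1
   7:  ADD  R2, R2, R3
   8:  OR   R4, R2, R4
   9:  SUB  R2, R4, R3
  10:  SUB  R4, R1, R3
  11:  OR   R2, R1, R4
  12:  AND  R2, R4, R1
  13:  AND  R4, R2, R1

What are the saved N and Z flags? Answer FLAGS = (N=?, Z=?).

after  0: R0=0x0c R1=0xbb R2=0xaf R3=0x4c R4=0x5f  N=0 Z=0
after  1: R0=0x0c R1=0xbb R2=0x5f R3=0x4c R4=0x5f  N=0 Z=0
after  2: R0=0x0c R1=0xbb R2=0x5f R3=0x4c R4=0xff  N=1 Z=0
after  3: R0=0xba R1=0xbb R2=0x5f R3=0x4c R4=0xff  N=1 Z=0
after  4: R0=0xba R1=0xbb R2=0x5f R3=0x4c R4=0xff  N=1 Z=0
after  5: R0=0x08 R1=0xbb R2=0x5f R3=0x4c R4=0xff  N=0 Z=0
after  6: R0=0x08 R1=0xbb R2=0xff R3=0x4c R4=0xff  N=1 Z=0
after  7: R0=0x08 R1=0xbb R2=0x4b R3=0x4c R4=0xff  N=0 Z=0
-- IRQ taken; context saved, return-PC = 8 --

FLAGS = (N=0, Z=0)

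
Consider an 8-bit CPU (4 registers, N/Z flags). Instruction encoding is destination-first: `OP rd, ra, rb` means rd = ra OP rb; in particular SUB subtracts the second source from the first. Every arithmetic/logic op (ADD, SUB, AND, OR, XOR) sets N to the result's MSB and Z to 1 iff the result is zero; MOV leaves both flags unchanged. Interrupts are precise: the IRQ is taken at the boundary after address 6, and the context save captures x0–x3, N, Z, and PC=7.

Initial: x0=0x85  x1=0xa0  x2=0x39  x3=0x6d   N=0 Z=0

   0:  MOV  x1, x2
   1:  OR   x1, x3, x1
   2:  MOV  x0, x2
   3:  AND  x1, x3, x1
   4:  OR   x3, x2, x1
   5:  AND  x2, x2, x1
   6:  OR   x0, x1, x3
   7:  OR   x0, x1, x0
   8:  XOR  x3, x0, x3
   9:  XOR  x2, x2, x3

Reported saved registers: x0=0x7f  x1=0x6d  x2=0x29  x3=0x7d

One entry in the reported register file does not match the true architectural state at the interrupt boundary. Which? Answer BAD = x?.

BAD = x0

after  0: x0=0x85 x1=0x39 x2=0x39 x3=0x6d  N=0 Z=0
after  1: x0=0x85 x1=0x7d x2=0x39 x3=0x6d  N=0 Z=0
after  2: x0=0x39 x1=0x7d x2=0x39 x3=0x6d  N=0 Z=0
after  3: x0=0x39 x1=0x6d x2=0x39 x3=0x6d  N=0 Z=0
after  4: x0=0x39 x1=0x6d x2=0x39 x3=0x7d  N=0 Z=0
after  5: x0=0x39 x1=0x6d x2=0x29 x3=0x7d  N=0 Z=0
after  6: x0=0x7d x1=0x6d x2=0x29 x3=0x7d  N=0 Z=0
-- IRQ taken; context saved, return-PC = 7 --
mismatch: x0: reported 0x7f vs actual 0x7d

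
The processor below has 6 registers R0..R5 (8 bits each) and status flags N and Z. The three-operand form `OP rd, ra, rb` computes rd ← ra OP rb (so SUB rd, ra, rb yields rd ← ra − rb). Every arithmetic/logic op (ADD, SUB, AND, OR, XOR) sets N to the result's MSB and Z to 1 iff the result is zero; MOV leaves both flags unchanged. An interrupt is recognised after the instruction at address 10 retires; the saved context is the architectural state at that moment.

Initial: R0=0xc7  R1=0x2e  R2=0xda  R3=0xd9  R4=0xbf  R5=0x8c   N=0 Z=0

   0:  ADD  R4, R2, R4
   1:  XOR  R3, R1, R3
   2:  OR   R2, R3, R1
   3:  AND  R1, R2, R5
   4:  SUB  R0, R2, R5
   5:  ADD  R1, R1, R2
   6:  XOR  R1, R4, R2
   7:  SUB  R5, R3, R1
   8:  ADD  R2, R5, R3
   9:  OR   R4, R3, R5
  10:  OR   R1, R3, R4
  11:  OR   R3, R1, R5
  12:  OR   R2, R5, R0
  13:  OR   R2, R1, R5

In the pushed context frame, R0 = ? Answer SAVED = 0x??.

after  0: R0=0xc7 R1=0x2e R2=0xda R3=0xd9 R4=0x99 R5=0x8c  N=1 Z=0
after  1: R0=0xc7 R1=0x2e R2=0xda R3=0xf7 R4=0x99 R5=0x8c  N=1 Z=0
after  2: R0=0xc7 R1=0x2e R2=0xff R3=0xf7 R4=0x99 R5=0x8c  N=1 Z=0
after  3: R0=0xc7 R1=0x8c R2=0xff R3=0xf7 R4=0x99 R5=0x8c  N=1 Z=0
after  4: R0=0x73 R1=0x8c R2=0xff R3=0xf7 R4=0x99 R5=0x8c  N=0 Z=0
after  5: R0=0x73 R1=0x8b R2=0xff R3=0xf7 R4=0x99 R5=0x8c  N=1 Z=0
after  6: R0=0x73 R1=0x66 R2=0xff R3=0xf7 R4=0x99 R5=0x8c  N=0 Z=0
after  7: R0=0x73 R1=0x66 R2=0xff R3=0xf7 R4=0x99 R5=0x91  N=1 Z=0
after  8: R0=0x73 R1=0x66 R2=0x88 R3=0xf7 R4=0x99 R5=0x91  N=1 Z=0
after  9: R0=0x73 R1=0x66 R2=0x88 R3=0xf7 R4=0xf7 R5=0x91  N=1 Z=0
after 10: R0=0x73 R1=0xf7 R2=0x88 R3=0xf7 R4=0xf7 R5=0x91  N=1 Z=0
-- IRQ taken; context saved, return-PC = 11 --

SAVED = 0x73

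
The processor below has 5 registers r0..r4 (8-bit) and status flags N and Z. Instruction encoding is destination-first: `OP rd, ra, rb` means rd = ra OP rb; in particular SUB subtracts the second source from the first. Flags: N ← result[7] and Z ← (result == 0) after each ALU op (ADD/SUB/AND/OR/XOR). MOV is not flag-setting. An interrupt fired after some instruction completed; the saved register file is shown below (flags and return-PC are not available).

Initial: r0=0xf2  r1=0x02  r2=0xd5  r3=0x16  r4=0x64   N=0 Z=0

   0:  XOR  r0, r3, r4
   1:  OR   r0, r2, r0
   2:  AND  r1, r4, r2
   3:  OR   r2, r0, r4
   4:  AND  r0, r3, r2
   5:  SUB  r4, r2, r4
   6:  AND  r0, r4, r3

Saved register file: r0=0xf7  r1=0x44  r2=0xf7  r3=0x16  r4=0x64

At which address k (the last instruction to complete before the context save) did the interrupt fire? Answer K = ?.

after  0: r0=0x72 r1=0x02 r2=0xd5 r3=0x16 r4=0x64  N=0 Z=0
after  1: r0=0xf7 r1=0x02 r2=0xd5 r3=0x16 r4=0x64  N=1 Z=0
after  2: r0=0xf7 r1=0x44 r2=0xd5 r3=0x16 r4=0x64  N=0 Z=0
after  3: r0=0xf7 r1=0x44 r2=0xf7 r3=0x16 r4=0x64  N=1 Z=0
-- IRQ taken; context saved, return-PC = 4 --

K = 3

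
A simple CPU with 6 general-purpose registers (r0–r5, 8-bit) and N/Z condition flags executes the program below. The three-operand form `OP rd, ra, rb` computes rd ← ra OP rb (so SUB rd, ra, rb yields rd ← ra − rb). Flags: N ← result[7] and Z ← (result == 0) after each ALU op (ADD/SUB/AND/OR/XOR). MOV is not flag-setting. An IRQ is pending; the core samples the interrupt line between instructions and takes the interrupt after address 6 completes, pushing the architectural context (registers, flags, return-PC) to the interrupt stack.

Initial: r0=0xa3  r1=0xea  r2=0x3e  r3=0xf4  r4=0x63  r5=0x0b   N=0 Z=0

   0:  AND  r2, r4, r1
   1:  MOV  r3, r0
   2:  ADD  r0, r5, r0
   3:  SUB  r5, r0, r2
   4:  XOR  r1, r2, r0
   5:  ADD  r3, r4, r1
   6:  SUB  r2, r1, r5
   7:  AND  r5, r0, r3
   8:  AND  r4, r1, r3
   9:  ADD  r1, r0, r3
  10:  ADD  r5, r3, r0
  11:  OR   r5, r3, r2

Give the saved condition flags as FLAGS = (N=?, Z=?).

after  0: r0=0xa3 r1=0xea r2=0x62 r3=0xf4 r4=0x63 r5=0x0b  N=0 Z=0
after  1: r0=0xa3 r1=0xea r2=0x62 r3=0xa3 r4=0x63 r5=0x0b  N=0 Z=0
after  2: r0=0xae r1=0xea r2=0x62 r3=0xa3 r4=0x63 r5=0x0b  N=1 Z=0
after  3: r0=0xae r1=0xea r2=0x62 r3=0xa3 r4=0x63 r5=0x4c  N=0 Z=0
after  4: r0=0xae r1=0xcc r2=0x62 r3=0xa3 r4=0x63 r5=0x4c  N=1 Z=0
after  5: r0=0xae r1=0xcc r2=0x62 r3=0x2f r4=0x63 r5=0x4c  N=0 Z=0
after  6: r0=0xae r1=0xcc r2=0x80 r3=0x2f r4=0x63 r5=0x4c  N=1 Z=0
-- IRQ taken; context saved, return-PC = 7 --

FLAGS = (N=1, Z=0)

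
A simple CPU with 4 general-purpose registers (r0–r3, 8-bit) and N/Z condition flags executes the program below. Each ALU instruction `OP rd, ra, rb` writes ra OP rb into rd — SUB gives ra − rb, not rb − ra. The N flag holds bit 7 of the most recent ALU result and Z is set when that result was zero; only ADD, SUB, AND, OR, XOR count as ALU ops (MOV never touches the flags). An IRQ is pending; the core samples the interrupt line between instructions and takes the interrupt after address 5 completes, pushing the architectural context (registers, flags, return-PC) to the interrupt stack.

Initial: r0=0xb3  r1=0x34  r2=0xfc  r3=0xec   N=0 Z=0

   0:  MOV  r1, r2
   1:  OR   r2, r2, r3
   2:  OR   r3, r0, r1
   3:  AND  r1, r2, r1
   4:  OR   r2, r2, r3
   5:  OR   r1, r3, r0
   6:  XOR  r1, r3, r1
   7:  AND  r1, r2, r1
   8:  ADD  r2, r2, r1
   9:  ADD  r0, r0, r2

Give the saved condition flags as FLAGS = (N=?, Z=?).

FLAGS = (N=1, Z=0)

after  0: r0=0xb3 r1=0xfc r2=0xfc r3=0xec  N=0 Z=0
after  1: r0=0xb3 r1=0xfc r2=0xfc r3=0xec  N=1 Z=0
after  2: r0=0xb3 r1=0xfc r2=0xfc r3=0xff  N=1 Z=0
after  3: r0=0xb3 r1=0xfc r2=0xfc r3=0xff  N=1 Z=0
after  4: r0=0xb3 r1=0xfc r2=0xff r3=0xff  N=1 Z=0
after  5: r0=0xb3 r1=0xff r2=0xff r3=0xff  N=1 Z=0
-- IRQ taken; context saved, return-PC = 6 --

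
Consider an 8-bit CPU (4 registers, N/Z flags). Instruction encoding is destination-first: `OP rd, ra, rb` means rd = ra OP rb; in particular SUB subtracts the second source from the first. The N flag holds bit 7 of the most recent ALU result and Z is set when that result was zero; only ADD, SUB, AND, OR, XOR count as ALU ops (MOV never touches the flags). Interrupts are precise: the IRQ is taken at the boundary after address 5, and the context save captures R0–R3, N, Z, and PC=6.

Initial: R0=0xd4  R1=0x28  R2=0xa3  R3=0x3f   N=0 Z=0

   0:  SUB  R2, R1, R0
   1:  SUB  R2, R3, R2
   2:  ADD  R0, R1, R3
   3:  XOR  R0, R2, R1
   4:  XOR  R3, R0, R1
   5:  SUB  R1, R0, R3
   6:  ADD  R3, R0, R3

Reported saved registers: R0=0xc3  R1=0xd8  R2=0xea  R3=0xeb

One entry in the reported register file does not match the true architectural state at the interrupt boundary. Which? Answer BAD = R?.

BAD = R2

after  0: R0=0xd4 R1=0x28 R2=0x54 R3=0x3f  N=0 Z=0
after  1: R0=0xd4 R1=0x28 R2=0xeb R3=0x3f  N=1 Z=0
after  2: R0=0x67 R1=0x28 R2=0xeb R3=0x3f  N=0 Z=0
after  3: R0=0xc3 R1=0x28 R2=0xeb R3=0x3f  N=1 Z=0
after  4: R0=0xc3 R1=0x28 R2=0xeb R3=0xeb  N=1 Z=0
after  5: R0=0xc3 R1=0xd8 R2=0xeb R3=0xeb  N=1 Z=0
-- IRQ taken; context saved, return-PC = 6 --
mismatch: R2: reported 0xea vs actual 0xeb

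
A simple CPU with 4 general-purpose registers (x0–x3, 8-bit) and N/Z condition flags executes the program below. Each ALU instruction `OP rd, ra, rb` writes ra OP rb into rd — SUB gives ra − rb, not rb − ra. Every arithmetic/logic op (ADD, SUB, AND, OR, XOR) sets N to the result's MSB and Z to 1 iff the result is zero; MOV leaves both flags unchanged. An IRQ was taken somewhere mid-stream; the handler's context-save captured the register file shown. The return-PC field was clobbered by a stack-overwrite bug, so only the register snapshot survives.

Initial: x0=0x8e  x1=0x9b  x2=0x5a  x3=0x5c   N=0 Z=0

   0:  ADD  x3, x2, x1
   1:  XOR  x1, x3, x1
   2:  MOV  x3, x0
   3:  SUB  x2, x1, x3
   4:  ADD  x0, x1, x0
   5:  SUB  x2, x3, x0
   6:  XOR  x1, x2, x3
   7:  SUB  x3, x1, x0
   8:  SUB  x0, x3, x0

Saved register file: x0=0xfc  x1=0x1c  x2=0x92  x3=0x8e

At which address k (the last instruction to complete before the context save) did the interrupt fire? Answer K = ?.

after  0: x0=0x8e x1=0x9b x2=0x5a x3=0xf5  N=1 Z=0
after  1: x0=0x8e x1=0x6e x2=0x5a x3=0xf5  N=0 Z=0
after  2: x0=0x8e x1=0x6e x2=0x5a x3=0x8e  N=0 Z=0
after  3: x0=0x8e x1=0x6e x2=0xe0 x3=0x8e  N=1 Z=0
after  4: x0=0xfc x1=0x6e x2=0xe0 x3=0x8e  N=1 Z=0
after  5: x0=0xfc x1=0x6e x2=0x92 x3=0x8e  N=1 Z=0
after  6: x0=0xfc x1=0x1c x2=0x92 x3=0x8e  N=0 Z=0
-- IRQ taken; context saved, return-PC = 7 --

K = 6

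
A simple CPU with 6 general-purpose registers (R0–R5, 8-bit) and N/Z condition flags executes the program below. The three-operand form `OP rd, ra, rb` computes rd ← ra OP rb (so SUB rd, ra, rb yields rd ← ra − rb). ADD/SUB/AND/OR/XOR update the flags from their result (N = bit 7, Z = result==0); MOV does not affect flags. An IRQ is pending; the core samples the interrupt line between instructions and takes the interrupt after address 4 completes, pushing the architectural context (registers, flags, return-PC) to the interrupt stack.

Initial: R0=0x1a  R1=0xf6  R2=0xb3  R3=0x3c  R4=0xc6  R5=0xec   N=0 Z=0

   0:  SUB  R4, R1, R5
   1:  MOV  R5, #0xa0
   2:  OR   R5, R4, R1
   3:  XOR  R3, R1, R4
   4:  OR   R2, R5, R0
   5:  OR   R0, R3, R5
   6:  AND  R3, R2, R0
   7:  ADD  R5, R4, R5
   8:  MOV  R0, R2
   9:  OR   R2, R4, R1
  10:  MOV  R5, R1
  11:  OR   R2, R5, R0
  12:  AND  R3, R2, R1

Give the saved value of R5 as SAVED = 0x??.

SAVED = 0xfe

after  0: R0=0x1a R1=0xf6 R2=0xb3 R3=0x3c R4=0x0a R5=0xec  N=0 Z=0
after  1: R0=0x1a R1=0xf6 R2=0xb3 R3=0x3c R4=0x0a R5=0xa0  N=0 Z=0
after  2: R0=0x1a R1=0xf6 R2=0xb3 R3=0x3c R4=0x0a R5=0xfe  N=1 Z=0
after  3: R0=0x1a R1=0xf6 R2=0xb3 R3=0xfc R4=0x0a R5=0xfe  N=1 Z=0
after  4: R0=0x1a R1=0xf6 R2=0xfe R3=0xfc R4=0x0a R5=0xfe  N=1 Z=0
-- IRQ taken; context saved, return-PC = 5 --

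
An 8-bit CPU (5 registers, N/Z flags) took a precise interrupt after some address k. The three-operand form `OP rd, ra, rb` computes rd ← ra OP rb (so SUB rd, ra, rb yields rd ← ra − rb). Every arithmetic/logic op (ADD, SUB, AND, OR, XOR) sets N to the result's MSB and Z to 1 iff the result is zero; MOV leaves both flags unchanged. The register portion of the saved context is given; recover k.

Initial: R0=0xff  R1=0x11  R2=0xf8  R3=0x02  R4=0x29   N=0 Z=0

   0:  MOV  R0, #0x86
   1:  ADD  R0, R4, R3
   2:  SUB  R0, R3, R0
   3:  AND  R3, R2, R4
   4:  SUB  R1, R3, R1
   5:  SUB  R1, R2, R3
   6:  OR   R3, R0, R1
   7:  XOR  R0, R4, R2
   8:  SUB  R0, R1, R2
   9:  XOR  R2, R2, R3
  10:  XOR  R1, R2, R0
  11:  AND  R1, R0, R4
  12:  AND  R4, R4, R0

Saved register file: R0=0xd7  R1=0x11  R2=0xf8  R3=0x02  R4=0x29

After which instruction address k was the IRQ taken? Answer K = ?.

K = 2

after  0: R0=0x86 R1=0x11 R2=0xf8 R3=0x02 R4=0x29  N=0 Z=0
after  1: R0=0x2b R1=0x11 R2=0xf8 R3=0x02 R4=0x29  N=0 Z=0
after  2: R0=0xd7 R1=0x11 R2=0xf8 R3=0x02 R4=0x29  N=1 Z=0
-- IRQ taken; context saved, return-PC = 3 --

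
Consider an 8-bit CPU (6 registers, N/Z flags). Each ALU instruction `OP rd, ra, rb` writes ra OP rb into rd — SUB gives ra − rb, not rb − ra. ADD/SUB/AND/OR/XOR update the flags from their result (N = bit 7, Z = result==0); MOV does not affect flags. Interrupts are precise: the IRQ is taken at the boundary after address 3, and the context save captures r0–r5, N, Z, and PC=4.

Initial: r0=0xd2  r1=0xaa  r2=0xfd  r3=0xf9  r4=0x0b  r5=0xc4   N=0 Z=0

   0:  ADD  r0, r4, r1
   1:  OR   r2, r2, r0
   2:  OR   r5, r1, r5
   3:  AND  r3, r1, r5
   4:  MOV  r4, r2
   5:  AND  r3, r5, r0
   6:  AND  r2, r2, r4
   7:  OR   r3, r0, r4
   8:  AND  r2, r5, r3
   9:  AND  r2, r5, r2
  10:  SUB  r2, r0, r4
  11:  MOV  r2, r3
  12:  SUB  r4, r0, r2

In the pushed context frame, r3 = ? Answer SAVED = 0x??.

SAVED = 0xaa

after  0: r0=0xb5 r1=0xaa r2=0xfd r3=0xf9 r4=0x0b r5=0xc4  N=1 Z=0
after  1: r0=0xb5 r1=0xaa r2=0xfd r3=0xf9 r4=0x0b r5=0xc4  N=1 Z=0
after  2: r0=0xb5 r1=0xaa r2=0xfd r3=0xf9 r4=0x0b r5=0xee  N=1 Z=0
after  3: r0=0xb5 r1=0xaa r2=0xfd r3=0xaa r4=0x0b r5=0xee  N=1 Z=0
-- IRQ taken; context saved, return-PC = 4 --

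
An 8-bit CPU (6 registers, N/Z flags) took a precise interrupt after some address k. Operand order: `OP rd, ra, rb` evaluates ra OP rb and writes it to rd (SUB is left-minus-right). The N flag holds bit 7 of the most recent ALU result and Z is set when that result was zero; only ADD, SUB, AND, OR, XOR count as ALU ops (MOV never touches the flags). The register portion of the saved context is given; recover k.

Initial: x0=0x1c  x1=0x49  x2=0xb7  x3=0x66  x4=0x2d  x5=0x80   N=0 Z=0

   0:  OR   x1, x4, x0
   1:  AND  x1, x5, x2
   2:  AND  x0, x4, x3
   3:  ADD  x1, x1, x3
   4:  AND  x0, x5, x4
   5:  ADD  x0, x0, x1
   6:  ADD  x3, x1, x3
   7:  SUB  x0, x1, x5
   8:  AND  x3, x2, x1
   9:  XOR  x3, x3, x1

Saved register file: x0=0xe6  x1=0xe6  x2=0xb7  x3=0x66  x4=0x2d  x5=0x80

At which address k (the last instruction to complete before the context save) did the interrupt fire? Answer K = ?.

after  0: x0=0x1c x1=0x3d x2=0xb7 x3=0x66 x4=0x2d x5=0x80  N=0 Z=0
after  1: x0=0x1c x1=0x80 x2=0xb7 x3=0x66 x4=0x2d x5=0x80  N=1 Z=0
after  2: x0=0x24 x1=0x80 x2=0xb7 x3=0x66 x4=0x2d x5=0x80  N=0 Z=0
after  3: x0=0x24 x1=0xe6 x2=0xb7 x3=0x66 x4=0x2d x5=0x80  N=1 Z=0
after  4: x0=0x00 x1=0xe6 x2=0xb7 x3=0x66 x4=0x2d x5=0x80  N=0 Z=1
after  5: x0=0xe6 x1=0xe6 x2=0xb7 x3=0x66 x4=0x2d x5=0x80  N=1 Z=0
-- IRQ taken; context saved, return-PC = 6 --

K = 5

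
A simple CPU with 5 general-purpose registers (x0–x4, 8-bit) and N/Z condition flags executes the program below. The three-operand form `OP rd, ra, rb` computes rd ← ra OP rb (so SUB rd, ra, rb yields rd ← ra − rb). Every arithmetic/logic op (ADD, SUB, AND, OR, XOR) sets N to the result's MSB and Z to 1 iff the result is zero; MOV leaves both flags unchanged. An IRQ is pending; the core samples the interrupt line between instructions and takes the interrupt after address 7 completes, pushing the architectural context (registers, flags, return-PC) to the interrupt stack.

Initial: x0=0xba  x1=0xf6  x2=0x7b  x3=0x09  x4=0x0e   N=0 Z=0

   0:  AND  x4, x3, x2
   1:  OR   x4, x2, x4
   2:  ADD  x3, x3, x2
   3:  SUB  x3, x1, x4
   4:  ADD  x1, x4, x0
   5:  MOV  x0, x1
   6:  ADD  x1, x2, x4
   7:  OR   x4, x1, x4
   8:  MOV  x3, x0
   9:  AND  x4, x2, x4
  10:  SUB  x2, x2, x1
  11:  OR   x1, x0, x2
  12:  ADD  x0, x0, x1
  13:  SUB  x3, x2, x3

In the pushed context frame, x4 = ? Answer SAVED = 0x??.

after  0: x0=0xba x1=0xf6 x2=0x7b x3=0x09 x4=0x09  N=0 Z=0
after  1: x0=0xba x1=0xf6 x2=0x7b x3=0x09 x4=0x7b  N=0 Z=0
after  2: x0=0xba x1=0xf6 x2=0x7b x3=0x84 x4=0x7b  N=1 Z=0
after  3: x0=0xba x1=0xf6 x2=0x7b x3=0x7b x4=0x7b  N=0 Z=0
after  4: x0=0xba x1=0x35 x2=0x7b x3=0x7b x4=0x7b  N=0 Z=0
after  5: x0=0x35 x1=0x35 x2=0x7b x3=0x7b x4=0x7b  N=0 Z=0
after  6: x0=0x35 x1=0xf6 x2=0x7b x3=0x7b x4=0x7b  N=1 Z=0
after  7: x0=0x35 x1=0xf6 x2=0x7b x3=0x7b x4=0xff  N=1 Z=0
-- IRQ taken; context saved, return-PC = 8 --

SAVED = 0xff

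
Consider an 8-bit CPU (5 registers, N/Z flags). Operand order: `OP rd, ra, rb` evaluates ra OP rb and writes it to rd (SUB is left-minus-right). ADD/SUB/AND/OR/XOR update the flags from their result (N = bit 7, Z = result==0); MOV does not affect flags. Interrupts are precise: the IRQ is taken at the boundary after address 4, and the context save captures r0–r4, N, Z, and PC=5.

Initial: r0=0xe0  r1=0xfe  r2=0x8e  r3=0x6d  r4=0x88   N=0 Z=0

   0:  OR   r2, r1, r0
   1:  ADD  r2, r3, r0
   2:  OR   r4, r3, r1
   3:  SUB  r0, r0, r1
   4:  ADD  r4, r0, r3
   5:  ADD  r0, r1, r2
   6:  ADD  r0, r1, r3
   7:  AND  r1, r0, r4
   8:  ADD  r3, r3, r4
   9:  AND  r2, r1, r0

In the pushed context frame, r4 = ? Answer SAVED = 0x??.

SAVED = 0x4f

after  0: r0=0xe0 r1=0xfe r2=0xfe r3=0x6d r4=0x88  N=1 Z=0
after  1: r0=0xe0 r1=0xfe r2=0x4d r3=0x6d r4=0x88  N=0 Z=0
after  2: r0=0xe0 r1=0xfe r2=0x4d r3=0x6d r4=0xff  N=1 Z=0
after  3: r0=0xe2 r1=0xfe r2=0x4d r3=0x6d r4=0xff  N=1 Z=0
after  4: r0=0xe2 r1=0xfe r2=0x4d r3=0x6d r4=0x4f  N=0 Z=0
-- IRQ taken; context saved, return-PC = 5 --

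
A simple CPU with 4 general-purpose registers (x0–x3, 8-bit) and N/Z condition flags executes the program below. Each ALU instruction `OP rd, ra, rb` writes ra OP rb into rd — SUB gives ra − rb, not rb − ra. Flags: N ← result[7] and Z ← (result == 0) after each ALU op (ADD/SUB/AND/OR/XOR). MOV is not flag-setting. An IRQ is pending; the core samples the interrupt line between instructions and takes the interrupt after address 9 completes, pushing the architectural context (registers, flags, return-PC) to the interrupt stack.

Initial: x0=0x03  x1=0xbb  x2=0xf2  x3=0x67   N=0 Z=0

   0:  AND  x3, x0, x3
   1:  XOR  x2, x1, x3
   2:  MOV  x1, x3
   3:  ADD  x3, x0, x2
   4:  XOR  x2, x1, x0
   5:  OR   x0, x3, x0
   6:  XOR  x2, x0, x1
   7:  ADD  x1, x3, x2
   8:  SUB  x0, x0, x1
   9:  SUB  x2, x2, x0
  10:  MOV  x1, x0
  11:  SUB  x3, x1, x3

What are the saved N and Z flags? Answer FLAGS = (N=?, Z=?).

FLAGS = (N=0, Z=0)

after  0: x0=0x03 x1=0xbb x2=0xf2 x3=0x03  N=0 Z=0
after  1: x0=0x03 x1=0xbb x2=0xb8 x3=0x03  N=1 Z=0
after  2: x0=0x03 x1=0x03 x2=0xb8 x3=0x03  N=1 Z=0
after  3: x0=0x03 x1=0x03 x2=0xb8 x3=0xbb  N=1 Z=0
after  4: x0=0x03 x1=0x03 x2=0x00 x3=0xbb  N=0 Z=1
after  5: x0=0xbb x1=0x03 x2=0x00 x3=0xbb  N=1 Z=0
after  6: x0=0xbb x1=0x03 x2=0xb8 x3=0xbb  N=1 Z=0
after  7: x0=0xbb x1=0x73 x2=0xb8 x3=0xbb  N=0 Z=0
after  8: x0=0x48 x1=0x73 x2=0xb8 x3=0xbb  N=0 Z=0
after  9: x0=0x48 x1=0x73 x2=0x70 x3=0xbb  N=0 Z=0
-- IRQ taken; context saved, return-PC = 10 --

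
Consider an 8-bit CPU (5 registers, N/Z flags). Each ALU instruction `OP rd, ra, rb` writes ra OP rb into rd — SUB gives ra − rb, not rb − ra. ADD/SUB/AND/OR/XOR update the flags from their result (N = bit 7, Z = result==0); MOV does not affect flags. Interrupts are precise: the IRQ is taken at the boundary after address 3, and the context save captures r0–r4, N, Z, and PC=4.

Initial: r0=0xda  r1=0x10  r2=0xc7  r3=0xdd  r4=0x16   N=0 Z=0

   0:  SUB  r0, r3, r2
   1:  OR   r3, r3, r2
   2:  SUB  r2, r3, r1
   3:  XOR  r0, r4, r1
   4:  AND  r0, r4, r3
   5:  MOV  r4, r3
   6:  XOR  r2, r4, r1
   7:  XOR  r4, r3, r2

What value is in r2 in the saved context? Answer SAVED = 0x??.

after  0: r0=0x16 r1=0x10 r2=0xc7 r3=0xdd r4=0x16  N=0 Z=0
after  1: r0=0x16 r1=0x10 r2=0xc7 r3=0xdf r4=0x16  N=1 Z=0
after  2: r0=0x16 r1=0x10 r2=0xcf r3=0xdf r4=0x16  N=1 Z=0
after  3: r0=0x06 r1=0x10 r2=0xcf r3=0xdf r4=0x16  N=0 Z=0
-- IRQ taken; context saved, return-PC = 4 --

SAVED = 0xcf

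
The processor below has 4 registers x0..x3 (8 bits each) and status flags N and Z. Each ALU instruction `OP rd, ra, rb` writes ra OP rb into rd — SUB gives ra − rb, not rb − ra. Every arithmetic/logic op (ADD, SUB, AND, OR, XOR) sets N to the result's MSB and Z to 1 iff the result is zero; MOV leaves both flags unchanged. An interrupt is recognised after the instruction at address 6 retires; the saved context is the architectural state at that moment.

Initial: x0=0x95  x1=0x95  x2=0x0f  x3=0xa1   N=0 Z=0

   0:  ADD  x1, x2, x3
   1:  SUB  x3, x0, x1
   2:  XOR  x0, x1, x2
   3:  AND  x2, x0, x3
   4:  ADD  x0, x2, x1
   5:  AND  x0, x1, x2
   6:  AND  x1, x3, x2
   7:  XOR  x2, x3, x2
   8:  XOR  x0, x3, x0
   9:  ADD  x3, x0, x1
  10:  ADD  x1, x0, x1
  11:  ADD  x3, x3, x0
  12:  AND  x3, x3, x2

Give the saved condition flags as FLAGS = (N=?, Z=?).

FLAGS = (N=1, Z=0)

after  0: x0=0x95 x1=0xb0 x2=0x0f x3=0xa1  N=1 Z=0
after  1: x0=0x95 x1=0xb0 x2=0x0f x3=0xe5  N=1 Z=0
after  2: x0=0xbf x1=0xb0 x2=0x0f x3=0xe5  N=1 Z=0
after  3: x0=0xbf x1=0xb0 x2=0xa5 x3=0xe5  N=1 Z=0
after  4: x0=0x55 x1=0xb0 x2=0xa5 x3=0xe5  N=0 Z=0
after  5: x0=0xa0 x1=0xb0 x2=0xa5 x3=0xe5  N=1 Z=0
after  6: x0=0xa0 x1=0xa5 x2=0xa5 x3=0xe5  N=1 Z=0
-- IRQ taken; context saved, return-PC = 7 --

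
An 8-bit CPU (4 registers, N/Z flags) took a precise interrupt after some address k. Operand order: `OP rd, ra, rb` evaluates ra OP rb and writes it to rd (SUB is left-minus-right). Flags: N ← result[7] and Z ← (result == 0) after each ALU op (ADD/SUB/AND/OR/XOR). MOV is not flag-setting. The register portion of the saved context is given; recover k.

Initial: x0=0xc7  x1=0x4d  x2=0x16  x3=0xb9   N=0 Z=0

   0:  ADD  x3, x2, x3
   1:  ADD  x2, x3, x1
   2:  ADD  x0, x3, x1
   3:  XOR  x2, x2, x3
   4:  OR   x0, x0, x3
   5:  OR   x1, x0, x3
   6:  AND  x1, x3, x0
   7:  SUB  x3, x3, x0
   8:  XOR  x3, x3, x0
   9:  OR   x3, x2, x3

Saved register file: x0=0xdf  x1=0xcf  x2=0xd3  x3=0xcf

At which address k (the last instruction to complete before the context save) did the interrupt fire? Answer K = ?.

after  0: x0=0xc7 x1=0x4d x2=0x16 x3=0xcf  N=1 Z=0
after  1: x0=0xc7 x1=0x4d x2=0x1c x3=0xcf  N=0 Z=0
after  2: x0=0x1c x1=0x4d x2=0x1c x3=0xcf  N=0 Z=0
after  3: x0=0x1c x1=0x4d x2=0xd3 x3=0xcf  N=1 Z=0
after  4: x0=0xdf x1=0x4d x2=0xd3 x3=0xcf  N=1 Z=0
after  5: x0=0xdf x1=0xdf x2=0xd3 x3=0xcf  N=1 Z=0
after  6: x0=0xdf x1=0xcf x2=0xd3 x3=0xcf  N=1 Z=0
-- IRQ taken; context saved, return-PC = 7 --

K = 6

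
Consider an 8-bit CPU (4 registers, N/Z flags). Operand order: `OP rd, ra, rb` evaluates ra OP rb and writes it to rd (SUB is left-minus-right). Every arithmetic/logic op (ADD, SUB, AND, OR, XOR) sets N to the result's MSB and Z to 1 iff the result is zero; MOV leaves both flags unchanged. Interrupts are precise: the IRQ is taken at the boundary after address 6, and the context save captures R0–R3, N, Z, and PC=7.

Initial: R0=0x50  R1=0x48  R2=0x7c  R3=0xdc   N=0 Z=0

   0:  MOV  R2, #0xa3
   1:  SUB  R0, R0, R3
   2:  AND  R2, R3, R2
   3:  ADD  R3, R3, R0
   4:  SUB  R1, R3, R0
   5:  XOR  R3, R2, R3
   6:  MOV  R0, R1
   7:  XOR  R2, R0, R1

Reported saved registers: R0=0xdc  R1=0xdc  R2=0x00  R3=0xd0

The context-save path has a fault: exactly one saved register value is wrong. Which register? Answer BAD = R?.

after  0: R0=0x50 R1=0x48 R2=0xa3 R3=0xdc  N=0 Z=0
after  1: R0=0x74 R1=0x48 R2=0xa3 R3=0xdc  N=0 Z=0
after  2: R0=0x74 R1=0x48 R2=0x80 R3=0xdc  N=1 Z=0
after  3: R0=0x74 R1=0x48 R2=0x80 R3=0x50  N=0 Z=0
after  4: R0=0x74 R1=0xdc R2=0x80 R3=0x50  N=1 Z=0
after  5: R0=0x74 R1=0xdc R2=0x80 R3=0xd0  N=1 Z=0
after  6: R0=0xdc R1=0xdc R2=0x80 R3=0xd0  N=1 Z=0
-- IRQ taken; context saved, return-PC = 7 --
mismatch: R2: reported 0x00 vs actual 0x80

BAD = R2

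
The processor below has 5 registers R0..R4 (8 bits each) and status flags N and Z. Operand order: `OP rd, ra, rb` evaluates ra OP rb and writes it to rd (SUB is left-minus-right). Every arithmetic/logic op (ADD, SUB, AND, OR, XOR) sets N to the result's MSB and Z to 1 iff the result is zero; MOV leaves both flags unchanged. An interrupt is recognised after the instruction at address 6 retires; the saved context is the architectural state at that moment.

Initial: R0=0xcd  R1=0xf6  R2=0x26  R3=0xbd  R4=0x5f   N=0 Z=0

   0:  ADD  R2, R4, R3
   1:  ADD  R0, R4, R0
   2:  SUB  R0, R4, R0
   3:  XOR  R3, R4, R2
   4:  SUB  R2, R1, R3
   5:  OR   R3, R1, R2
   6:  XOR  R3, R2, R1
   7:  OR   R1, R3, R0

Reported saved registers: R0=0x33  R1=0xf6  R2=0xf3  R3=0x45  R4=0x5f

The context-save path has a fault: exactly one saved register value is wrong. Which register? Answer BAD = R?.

after  0: R0=0xcd R1=0xf6 R2=0x1c R3=0xbd R4=0x5f  N=0 Z=0
after  1: R0=0x2c R1=0xf6 R2=0x1c R3=0xbd R4=0x5f  N=0 Z=0
after  2: R0=0x33 R1=0xf6 R2=0x1c R3=0xbd R4=0x5f  N=0 Z=0
after  3: R0=0x33 R1=0xf6 R2=0x1c R3=0x43 R4=0x5f  N=0 Z=0
after  4: R0=0x33 R1=0xf6 R2=0xb3 R3=0x43 R4=0x5f  N=1 Z=0
after  5: R0=0x33 R1=0xf6 R2=0xb3 R3=0xf7 R4=0x5f  N=1 Z=0
after  6: R0=0x33 R1=0xf6 R2=0xb3 R3=0x45 R4=0x5f  N=0 Z=0
-- IRQ taken; context saved, return-PC = 7 --
mismatch: R2: reported 0xf3 vs actual 0xb3

BAD = R2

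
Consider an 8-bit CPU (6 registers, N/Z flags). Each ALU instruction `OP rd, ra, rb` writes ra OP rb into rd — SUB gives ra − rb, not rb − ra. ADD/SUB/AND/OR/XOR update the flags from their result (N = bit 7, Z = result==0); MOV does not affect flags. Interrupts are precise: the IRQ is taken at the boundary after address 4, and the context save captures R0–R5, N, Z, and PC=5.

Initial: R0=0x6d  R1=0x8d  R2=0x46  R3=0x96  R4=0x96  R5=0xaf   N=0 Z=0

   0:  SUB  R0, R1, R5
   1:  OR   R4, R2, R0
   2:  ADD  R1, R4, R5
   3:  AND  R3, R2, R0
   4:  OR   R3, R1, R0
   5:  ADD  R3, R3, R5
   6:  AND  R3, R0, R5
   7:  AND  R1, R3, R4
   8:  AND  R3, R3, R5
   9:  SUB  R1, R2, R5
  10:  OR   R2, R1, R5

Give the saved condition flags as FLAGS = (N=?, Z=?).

after  0: R0=0xde R1=0x8d R2=0x46 R3=0x96 R4=0x96 R5=0xaf  N=1 Z=0
after  1: R0=0xde R1=0x8d R2=0x46 R3=0x96 R4=0xde R5=0xaf  N=1 Z=0
after  2: R0=0xde R1=0x8d R2=0x46 R3=0x96 R4=0xde R5=0xaf  N=1 Z=0
after  3: R0=0xde R1=0x8d R2=0x46 R3=0x46 R4=0xde R5=0xaf  N=0 Z=0
after  4: R0=0xde R1=0x8d R2=0x46 R3=0xdf R4=0xde R5=0xaf  N=1 Z=0
-- IRQ taken; context saved, return-PC = 5 --

FLAGS = (N=1, Z=0)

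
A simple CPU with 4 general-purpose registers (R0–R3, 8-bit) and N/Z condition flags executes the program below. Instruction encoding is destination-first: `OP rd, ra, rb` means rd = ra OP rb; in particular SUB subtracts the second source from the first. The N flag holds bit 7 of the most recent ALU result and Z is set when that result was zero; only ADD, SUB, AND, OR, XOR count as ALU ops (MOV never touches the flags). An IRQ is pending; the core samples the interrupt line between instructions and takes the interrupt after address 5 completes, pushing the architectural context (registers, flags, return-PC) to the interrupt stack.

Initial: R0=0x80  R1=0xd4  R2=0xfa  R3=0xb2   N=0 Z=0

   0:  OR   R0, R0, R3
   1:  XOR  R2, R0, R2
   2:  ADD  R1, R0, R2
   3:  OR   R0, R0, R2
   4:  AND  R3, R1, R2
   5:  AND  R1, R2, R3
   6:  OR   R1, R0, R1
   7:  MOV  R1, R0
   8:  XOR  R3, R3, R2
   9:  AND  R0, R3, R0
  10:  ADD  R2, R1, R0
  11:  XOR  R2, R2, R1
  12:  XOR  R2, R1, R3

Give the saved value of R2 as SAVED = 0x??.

after  0: R0=0xb2 R1=0xd4 R2=0xfa R3=0xb2  N=1 Z=0
after  1: R0=0xb2 R1=0xd4 R2=0x48 R3=0xb2  N=0 Z=0
after  2: R0=0xb2 R1=0xfa R2=0x48 R3=0xb2  N=1 Z=0
after  3: R0=0xfa R1=0xfa R2=0x48 R3=0xb2  N=1 Z=0
after  4: R0=0xfa R1=0xfa R2=0x48 R3=0x48  N=0 Z=0
after  5: R0=0xfa R1=0x48 R2=0x48 R3=0x48  N=0 Z=0
-- IRQ taken; context saved, return-PC = 6 --

SAVED = 0x48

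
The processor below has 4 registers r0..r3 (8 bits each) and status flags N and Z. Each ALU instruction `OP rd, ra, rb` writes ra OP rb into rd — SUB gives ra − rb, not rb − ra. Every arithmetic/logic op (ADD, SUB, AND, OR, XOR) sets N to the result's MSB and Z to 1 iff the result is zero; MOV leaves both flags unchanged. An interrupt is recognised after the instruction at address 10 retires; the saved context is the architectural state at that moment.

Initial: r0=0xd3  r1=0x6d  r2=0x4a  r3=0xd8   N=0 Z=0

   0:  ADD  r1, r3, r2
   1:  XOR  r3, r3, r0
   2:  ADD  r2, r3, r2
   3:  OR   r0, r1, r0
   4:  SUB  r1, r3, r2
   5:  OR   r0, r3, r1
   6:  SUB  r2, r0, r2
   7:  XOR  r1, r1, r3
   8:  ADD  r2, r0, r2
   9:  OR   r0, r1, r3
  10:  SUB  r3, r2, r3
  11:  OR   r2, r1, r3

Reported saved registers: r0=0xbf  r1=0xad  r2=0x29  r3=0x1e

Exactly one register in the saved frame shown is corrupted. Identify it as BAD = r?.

BAD = r1

after  0: r0=0xd3 r1=0x22 r2=0x4a r3=0xd8  N=0 Z=0
after  1: r0=0xd3 r1=0x22 r2=0x4a r3=0x0b  N=0 Z=0
after  2: r0=0xd3 r1=0x22 r2=0x55 r3=0x0b  N=0 Z=0
after  3: r0=0xf3 r1=0x22 r2=0x55 r3=0x0b  N=1 Z=0
after  4: r0=0xf3 r1=0xb6 r2=0x55 r3=0x0b  N=1 Z=0
after  5: r0=0xbf r1=0xb6 r2=0x55 r3=0x0b  N=1 Z=0
after  6: r0=0xbf r1=0xb6 r2=0x6a r3=0x0b  N=0 Z=0
after  7: r0=0xbf r1=0xbd r2=0x6a r3=0x0b  N=1 Z=0
after  8: r0=0xbf r1=0xbd r2=0x29 r3=0x0b  N=0 Z=0
after  9: r0=0xbf r1=0xbd r2=0x29 r3=0x0b  N=1 Z=0
after 10: r0=0xbf r1=0xbd r2=0x29 r3=0x1e  N=0 Z=0
-- IRQ taken; context saved, return-PC = 11 --
mismatch: r1: reported 0xad vs actual 0xbd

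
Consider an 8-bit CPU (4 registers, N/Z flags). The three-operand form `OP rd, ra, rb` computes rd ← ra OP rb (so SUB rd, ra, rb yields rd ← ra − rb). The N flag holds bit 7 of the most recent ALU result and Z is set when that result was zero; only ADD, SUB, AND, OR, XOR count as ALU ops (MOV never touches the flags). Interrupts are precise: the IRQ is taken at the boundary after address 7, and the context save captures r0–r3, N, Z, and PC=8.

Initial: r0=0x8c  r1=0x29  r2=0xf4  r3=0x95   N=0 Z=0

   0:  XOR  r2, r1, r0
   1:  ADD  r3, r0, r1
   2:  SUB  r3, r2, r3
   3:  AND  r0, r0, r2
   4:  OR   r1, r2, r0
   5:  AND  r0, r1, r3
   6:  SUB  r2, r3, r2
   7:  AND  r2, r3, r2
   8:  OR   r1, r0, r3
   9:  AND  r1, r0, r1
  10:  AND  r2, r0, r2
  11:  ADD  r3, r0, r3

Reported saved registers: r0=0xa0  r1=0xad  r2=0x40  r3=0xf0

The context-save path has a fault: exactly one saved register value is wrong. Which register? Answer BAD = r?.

BAD = r1

after  0: r0=0x8c r1=0x29 r2=0xa5 r3=0x95  N=1 Z=0
after  1: r0=0x8c r1=0x29 r2=0xa5 r3=0xb5  N=1 Z=0
after  2: r0=0x8c r1=0x29 r2=0xa5 r3=0xf0  N=1 Z=0
after  3: r0=0x84 r1=0x29 r2=0xa5 r3=0xf0  N=1 Z=0
after  4: r0=0x84 r1=0xa5 r2=0xa5 r3=0xf0  N=1 Z=0
after  5: r0=0xa0 r1=0xa5 r2=0xa5 r3=0xf0  N=1 Z=0
after  6: r0=0xa0 r1=0xa5 r2=0x4b r3=0xf0  N=0 Z=0
after  7: r0=0xa0 r1=0xa5 r2=0x40 r3=0xf0  N=0 Z=0
-- IRQ taken; context saved, return-PC = 8 --
mismatch: r1: reported 0xad vs actual 0xa5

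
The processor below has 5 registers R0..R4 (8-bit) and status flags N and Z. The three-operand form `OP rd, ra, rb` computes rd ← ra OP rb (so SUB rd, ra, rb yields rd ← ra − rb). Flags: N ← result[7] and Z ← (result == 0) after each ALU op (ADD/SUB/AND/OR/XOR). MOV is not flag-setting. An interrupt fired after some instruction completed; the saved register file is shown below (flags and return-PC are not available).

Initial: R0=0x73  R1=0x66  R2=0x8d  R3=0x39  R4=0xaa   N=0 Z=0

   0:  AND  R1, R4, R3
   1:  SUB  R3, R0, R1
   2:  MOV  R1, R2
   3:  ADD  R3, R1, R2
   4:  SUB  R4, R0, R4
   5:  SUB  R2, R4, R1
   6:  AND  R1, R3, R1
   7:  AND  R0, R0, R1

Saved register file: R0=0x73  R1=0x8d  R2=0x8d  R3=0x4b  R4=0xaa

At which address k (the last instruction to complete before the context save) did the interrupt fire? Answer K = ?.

K = 2

after  0: R0=0x73 R1=0x28 R2=0x8d R3=0x39 R4=0xaa  N=0 Z=0
after  1: R0=0x73 R1=0x28 R2=0x8d R3=0x4b R4=0xaa  N=0 Z=0
after  2: R0=0x73 R1=0x8d R2=0x8d R3=0x4b R4=0xaa  N=0 Z=0
-- IRQ taken; context saved, return-PC = 3 --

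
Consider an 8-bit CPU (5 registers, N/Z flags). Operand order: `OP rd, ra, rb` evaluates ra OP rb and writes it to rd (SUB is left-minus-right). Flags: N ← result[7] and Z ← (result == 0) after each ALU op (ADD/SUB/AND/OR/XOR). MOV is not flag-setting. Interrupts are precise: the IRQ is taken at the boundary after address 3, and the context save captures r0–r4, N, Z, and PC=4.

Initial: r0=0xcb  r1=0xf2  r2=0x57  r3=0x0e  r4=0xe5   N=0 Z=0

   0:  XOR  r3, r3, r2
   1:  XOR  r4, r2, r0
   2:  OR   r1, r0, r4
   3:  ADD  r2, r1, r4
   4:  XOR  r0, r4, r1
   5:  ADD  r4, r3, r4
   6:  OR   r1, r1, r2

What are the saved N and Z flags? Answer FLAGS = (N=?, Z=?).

FLAGS = (N=0, Z=0)

after  0: r0=0xcb r1=0xf2 r2=0x57 r3=0x59 r4=0xe5  N=0 Z=0
after  1: r0=0xcb r1=0xf2 r2=0x57 r3=0x59 r4=0x9c  N=1 Z=0
after  2: r0=0xcb r1=0xdf r2=0x57 r3=0x59 r4=0x9c  N=1 Z=0
after  3: r0=0xcb r1=0xdf r2=0x7b r3=0x59 r4=0x9c  N=0 Z=0
-- IRQ taken; context saved, return-PC = 4 --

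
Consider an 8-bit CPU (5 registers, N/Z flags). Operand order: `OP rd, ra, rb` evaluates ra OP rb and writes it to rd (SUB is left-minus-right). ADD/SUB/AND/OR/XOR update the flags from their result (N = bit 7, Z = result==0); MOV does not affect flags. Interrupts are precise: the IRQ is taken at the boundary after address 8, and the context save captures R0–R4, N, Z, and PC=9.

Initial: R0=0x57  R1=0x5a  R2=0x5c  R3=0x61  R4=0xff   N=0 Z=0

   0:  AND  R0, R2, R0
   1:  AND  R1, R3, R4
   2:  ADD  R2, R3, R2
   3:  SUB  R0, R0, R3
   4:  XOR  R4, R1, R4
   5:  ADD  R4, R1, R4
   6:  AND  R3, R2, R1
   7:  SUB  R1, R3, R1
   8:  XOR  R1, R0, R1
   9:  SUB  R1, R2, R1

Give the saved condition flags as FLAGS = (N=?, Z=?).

FLAGS = (N=0, Z=0)

after  0: R0=0x54 R1=0x5a R2=0x5c R3=0x61 R4=0xff  N=0 Z=0
after  1: R0=0x54 R1=0x61 R2=0x5c R3=0x61 R4=0xff  N=0 Z=0
after  2: R0=0x54 R1=0x61 R2=0xbd R3=0x61 R4=0xff  N=1 Z=0
after  3: R0=0xf3 R1=0x61 R2=0xbd R3=0x61 R4=0xff  N=1 Z=0
after  4: R0=0xf3 R1=0x61 R2=0xbd R3=0x61 R4=0x9e  N=1 Z=0
after  5: R0=0xf3 R1=0x61 R2=0xbd R3=0x61 R4=0xff  N=1 Z=0
after  6: R0=0xf3 R1=0x61 R2=0xbd R3=0x21 R4=0xff  N=0 Z=0
after  7: R0=0xf3 R1=0xc0 R2=0xbd R3=0x21 R4=0xff  N=1 Z=0
after  8: R0=0xf3 R1=0x33 R2=0xbd R3=0x21 R4=0xff  N=0 Z=0
-- IRQ taken; context saved, return-PC = 9 --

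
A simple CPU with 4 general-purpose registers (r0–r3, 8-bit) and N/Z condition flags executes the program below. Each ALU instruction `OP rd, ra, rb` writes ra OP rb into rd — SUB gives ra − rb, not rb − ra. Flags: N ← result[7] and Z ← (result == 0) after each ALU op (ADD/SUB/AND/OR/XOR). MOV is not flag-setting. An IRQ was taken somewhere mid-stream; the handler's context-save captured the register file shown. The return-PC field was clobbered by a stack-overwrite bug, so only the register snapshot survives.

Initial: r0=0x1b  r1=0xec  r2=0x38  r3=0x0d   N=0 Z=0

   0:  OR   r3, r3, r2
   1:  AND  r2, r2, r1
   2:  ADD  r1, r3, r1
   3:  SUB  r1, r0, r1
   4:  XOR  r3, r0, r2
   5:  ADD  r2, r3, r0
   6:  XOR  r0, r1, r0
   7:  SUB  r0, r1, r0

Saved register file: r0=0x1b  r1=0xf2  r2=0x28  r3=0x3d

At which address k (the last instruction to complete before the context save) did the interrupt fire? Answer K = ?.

after  0: r0=0x1b r1=0xec r2=0x38 r3=0x3d  N=0 Z=0
after  1: r0=0x1b r1=0xec r2=0x28 r3=0x3d  N=0 Z=0
after  2: r0=0x1b r1=0x29 r2=0x28 r3=0x3d  N=0 Z=0
after  3: r0=0x1b r1=0xf2 r2=0x28 r3=0x3d  N=1 Z=0
-- IRQ taken; context saved, return-PC = 4 --

K = 3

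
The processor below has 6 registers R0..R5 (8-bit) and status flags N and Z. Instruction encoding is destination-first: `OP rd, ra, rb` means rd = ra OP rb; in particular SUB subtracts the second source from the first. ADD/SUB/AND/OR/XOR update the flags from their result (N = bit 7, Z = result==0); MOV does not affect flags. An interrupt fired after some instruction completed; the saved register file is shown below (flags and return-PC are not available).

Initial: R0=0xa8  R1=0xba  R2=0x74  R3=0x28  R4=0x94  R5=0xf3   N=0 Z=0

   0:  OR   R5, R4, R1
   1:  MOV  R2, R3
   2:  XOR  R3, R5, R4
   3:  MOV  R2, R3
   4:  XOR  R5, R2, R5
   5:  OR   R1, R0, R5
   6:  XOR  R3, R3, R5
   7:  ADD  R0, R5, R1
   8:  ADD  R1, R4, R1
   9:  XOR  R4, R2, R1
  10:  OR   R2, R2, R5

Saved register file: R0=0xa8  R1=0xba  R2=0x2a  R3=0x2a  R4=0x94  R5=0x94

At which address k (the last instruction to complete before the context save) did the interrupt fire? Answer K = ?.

after  0: R0=0xa8 R1=0xba R2=0x74 R3=0x28 R4=0x94 R5=0xbe  N=1 Z=0
after  1: R0=0xa8 R1=0xba R2=0x28 R3=0x28 R4=0x94 R5=0xbe  N=1 Z=0
after  2: R0=0xa8 R1=0xba R2=0x28 R3=0x2a R4=0x94 R5=0xbe  N=0 Z=0
after  3: R0=0xa8 R1=0xba R2=0x2a R3=0x2a R4=0x94 R5=0xbe  N=0 Z=0
after  4: R0=0xa8 R1=0xba R2=0x2a R3=0x2a R4=0x94 R5=0x94  N=1 Z=0
-- IRQ taken; context saved, return-PC = 5 --

K = 4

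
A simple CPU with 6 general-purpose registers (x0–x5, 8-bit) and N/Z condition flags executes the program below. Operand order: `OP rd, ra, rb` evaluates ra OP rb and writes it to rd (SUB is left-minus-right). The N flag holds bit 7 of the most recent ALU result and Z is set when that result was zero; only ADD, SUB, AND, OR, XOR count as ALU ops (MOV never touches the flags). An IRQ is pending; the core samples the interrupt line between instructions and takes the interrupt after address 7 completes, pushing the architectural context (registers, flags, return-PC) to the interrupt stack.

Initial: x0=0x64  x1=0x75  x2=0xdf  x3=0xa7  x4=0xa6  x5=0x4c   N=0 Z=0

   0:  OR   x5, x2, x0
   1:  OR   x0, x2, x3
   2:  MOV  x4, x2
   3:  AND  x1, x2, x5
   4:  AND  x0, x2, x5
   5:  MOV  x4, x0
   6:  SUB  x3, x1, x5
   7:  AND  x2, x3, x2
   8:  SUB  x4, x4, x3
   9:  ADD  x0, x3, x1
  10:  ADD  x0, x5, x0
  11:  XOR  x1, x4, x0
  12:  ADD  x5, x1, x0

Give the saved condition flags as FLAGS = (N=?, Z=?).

FLAGS = (N=1, Z=0)

after  0: x0=0x64 x1=0x75 x2=0xdf x3=0xa7 x4=0xa6 x5=0xff  N=1 Z=0
after  1: x0=0xff x1=0x75 x2=0xdf x3=0xa7 x4=0xa6 x5=0xff  N=1 Z=0
after  2: x0=0xff x1=0x75 x2=0xdf x3=0xa7 x4=0xdf x5=0xff  N=1 Z=0
after  3: x0=0xff x1=0xdf x2=0xdf x3=0xa7 x4=0xdf x5=0xff  N=1 Z=0
after  4: x0=0xdf x1=0xdf x2=0xdf x3=0xa7 x4=0xdf x5=0xff  N=1 Z=0
after  5: x0=0xdf x1=0xdf x2=0xdf x3=0xa7 x4=0xdf x5=0xff  N=1 Z=0
after  6: x0=0xdf x1=0xdf x2=0xdf x3=0xe0 x4=0xdf x5=0xff  N=1 Z=0
after  7: x0=0xdf x1=0xdf x2=0xc0 x3=0xe0 x4=0xdf x5=0xff  N=1 Z=0
-- IRQ taken; context saved, return-PC = 8 --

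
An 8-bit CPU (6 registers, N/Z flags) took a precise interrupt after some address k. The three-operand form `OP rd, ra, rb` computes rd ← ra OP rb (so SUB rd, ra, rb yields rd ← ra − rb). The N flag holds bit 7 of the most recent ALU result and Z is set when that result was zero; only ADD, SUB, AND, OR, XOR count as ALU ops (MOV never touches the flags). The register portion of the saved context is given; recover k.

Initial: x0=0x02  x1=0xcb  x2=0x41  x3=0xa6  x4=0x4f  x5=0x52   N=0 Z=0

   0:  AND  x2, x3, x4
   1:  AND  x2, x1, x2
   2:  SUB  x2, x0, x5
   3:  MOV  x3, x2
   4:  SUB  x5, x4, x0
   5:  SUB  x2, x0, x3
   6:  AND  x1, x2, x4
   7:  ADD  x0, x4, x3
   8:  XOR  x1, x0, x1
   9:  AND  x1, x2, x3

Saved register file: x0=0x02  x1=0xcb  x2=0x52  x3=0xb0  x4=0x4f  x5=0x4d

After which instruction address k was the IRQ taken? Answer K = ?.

K = 5

after  0: x0=0x02 x1=0xcb x2=0x06 x3=0xa6 x4=0x4f x5=0x52  N=0 Z=0
after  1: x0=0x02 x1=0xcb x2=0x02 x3=0xa6 x4=0x4f x5=0x52  N=0 Z=0
after  2: x0=0x02 x1=0xcb x2=0xb0 x3=0xa6 x4=0x4f x5=0x52  N=1 Z=0
after  3: x0=0x02 x1=0xcb x2=0xb0 x3=0xb0 x4=0x4f x5=0x52  N=1 Z=0
after  4: x0=0x02 x1=0xcb x2=0xb0 x3=0xb0 x4=0x4f x5=0x4d  N=0 Z=0
after  5: x0=0x02 x1=0xcb x2=0x52 x3=0xb0 x4=0x4f x5=0x4d  N=0 Z=0
-- IRQ taken; context saved, return-PC = 6 --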